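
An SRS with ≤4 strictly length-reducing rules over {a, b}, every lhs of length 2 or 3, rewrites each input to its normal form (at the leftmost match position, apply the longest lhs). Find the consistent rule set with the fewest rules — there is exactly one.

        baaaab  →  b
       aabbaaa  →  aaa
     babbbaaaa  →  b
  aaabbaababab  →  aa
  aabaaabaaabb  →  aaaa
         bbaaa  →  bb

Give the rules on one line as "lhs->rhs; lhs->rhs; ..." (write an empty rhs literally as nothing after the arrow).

ab->; ba->b; bab->ba

  | baaaab => baaab => baab => bab => ba => b
  | aabbaaa => abaaa => aaa
  | babbbaaaa => babbaaaa => babaaaa => baaaaa => baaaa => baaa => baa => ba => b
  | aaabbaababab => aabaababab => aaababab => aaabab => aaab => aa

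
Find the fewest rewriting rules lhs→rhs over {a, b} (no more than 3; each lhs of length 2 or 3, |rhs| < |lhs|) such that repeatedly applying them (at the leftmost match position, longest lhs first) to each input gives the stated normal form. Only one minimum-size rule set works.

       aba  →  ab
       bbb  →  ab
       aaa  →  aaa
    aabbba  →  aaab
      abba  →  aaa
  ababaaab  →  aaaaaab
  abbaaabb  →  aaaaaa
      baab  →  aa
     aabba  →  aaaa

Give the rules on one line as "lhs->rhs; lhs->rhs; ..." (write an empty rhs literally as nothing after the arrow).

ba->b; bab->aa; bb->a

  | aba => ab
  | bbb => ab
  | aaa
  | aabbba => aaaba => aaab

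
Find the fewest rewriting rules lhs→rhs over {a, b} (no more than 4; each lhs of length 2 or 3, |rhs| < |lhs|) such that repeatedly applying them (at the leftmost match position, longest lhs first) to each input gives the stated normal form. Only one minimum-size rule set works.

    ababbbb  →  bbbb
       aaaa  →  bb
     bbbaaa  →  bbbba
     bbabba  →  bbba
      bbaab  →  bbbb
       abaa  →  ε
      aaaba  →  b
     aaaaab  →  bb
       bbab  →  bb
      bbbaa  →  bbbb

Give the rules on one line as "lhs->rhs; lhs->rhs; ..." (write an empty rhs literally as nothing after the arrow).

aa->b; ab->; aba->ab

  | ababbbb => abbbbb => bbbb
  | aaaa => baa => bb
  | bbbaaa => bbbba
  | bbabba => bbba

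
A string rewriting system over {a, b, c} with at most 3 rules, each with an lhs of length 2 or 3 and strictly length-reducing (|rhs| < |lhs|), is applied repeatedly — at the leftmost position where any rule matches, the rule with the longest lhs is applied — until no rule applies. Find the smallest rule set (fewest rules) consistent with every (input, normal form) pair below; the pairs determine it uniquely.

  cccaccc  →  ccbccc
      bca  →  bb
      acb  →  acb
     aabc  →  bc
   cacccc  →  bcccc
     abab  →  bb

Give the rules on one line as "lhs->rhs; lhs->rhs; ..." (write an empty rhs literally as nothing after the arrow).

  | cccaccc => ccbccc
  | bca => bb
  | acb
  | aabc => abc => bc

ab->b; ca->b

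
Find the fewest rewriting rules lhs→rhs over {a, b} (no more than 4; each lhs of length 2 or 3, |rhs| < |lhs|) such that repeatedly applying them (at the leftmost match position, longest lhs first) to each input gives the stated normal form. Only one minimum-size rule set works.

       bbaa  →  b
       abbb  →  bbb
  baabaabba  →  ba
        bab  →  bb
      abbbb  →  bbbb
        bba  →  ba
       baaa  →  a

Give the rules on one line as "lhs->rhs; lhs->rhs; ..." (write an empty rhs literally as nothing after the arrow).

ab->b; aba->a; baa->ab; bba->ba

  | bbaa => baa => ab => b
  | abbb => bbb
  | baabaabba => abbaabba => bbaabba => baabba => abbba => bbba => bba => ba
  | bab => bb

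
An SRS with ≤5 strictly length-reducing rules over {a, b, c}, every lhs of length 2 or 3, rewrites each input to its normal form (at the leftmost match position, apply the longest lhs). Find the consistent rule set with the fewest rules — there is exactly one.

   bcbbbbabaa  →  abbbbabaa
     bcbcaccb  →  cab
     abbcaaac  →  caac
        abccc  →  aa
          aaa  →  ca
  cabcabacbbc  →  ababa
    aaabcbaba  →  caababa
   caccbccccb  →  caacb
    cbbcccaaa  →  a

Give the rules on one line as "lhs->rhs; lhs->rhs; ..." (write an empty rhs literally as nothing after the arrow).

aaa->ca; bac->ba; bc->a; cc->

  | bcbbbbabaa => abbbbabaa
  | bcbcaccb => abcaccb => aaaccb => caccb => cab
  | abbcaaac => abaaaac => abcaac => aaaac => caac
  | abccc => aacc => aa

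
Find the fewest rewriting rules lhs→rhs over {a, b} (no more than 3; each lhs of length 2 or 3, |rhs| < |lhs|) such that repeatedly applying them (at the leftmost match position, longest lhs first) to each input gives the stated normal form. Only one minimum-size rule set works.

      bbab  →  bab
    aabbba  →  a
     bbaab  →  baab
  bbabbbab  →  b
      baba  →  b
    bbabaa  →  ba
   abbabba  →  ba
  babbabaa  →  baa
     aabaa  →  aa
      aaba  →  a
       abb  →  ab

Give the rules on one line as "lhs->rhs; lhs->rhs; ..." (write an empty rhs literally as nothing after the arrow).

aba->; bb->b

  | bbab => bab
  | aabbba => aabba => aaba => a
  | bbaab => baab
  | bbabbbab => babbbab => babbab => babab => bb => b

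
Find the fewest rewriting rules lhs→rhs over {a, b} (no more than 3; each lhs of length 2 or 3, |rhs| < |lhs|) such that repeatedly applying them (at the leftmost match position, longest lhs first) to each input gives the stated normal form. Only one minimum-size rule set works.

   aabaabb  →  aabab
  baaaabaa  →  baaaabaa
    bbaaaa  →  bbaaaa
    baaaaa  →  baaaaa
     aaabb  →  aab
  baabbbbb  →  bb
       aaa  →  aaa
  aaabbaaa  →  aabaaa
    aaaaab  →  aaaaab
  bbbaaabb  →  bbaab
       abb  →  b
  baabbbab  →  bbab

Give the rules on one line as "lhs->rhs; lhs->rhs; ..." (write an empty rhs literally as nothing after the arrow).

  | aabaabb => aabab
  | baaaabaa
  | bbaaaa
  | baaaaa

abb->b; bbb->bb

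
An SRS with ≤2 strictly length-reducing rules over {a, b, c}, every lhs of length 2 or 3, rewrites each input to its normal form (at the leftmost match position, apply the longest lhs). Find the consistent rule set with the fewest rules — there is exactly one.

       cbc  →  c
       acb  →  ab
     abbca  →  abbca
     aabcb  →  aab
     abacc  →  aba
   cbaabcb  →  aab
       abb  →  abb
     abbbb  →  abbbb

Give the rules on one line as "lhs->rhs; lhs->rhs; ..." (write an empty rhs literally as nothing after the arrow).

ac->a; cb->

  | cbc => c
  | acb => ab
  | abbca
  | aabcb => aab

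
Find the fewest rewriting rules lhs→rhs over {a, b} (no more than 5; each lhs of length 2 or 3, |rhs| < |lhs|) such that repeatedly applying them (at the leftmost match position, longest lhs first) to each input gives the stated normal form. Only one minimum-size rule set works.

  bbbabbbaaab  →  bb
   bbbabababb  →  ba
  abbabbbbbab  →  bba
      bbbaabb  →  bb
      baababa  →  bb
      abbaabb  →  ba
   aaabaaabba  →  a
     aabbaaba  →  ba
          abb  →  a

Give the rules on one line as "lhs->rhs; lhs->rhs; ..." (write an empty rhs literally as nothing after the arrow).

  | bbbabbbaaab => babbbaaab => babbaaab => babaaab => bbaab => bb
  | bbbabababb => babababb => bbbabb => babb => bab => ba
  | abbabbbbbab => ababbbbbab => bbbbbbab => bbbbab => bbab => bba
  | bbbaabb => baabb => bb

aab->; ab->a; aba->b; bbb->b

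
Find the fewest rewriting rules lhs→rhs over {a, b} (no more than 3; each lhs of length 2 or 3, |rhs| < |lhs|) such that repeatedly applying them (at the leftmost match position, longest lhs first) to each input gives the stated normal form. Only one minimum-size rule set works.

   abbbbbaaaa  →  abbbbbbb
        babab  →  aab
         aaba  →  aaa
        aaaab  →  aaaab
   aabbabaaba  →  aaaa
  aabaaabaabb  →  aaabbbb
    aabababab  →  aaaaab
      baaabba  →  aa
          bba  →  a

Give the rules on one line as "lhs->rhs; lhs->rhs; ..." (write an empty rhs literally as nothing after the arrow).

  | abbbbbaaaa => abbbbbbaa => abbbbbbb
  | babab => abab => aab
  | aaba => aaa
  | aaaab

ba->a; baa->bb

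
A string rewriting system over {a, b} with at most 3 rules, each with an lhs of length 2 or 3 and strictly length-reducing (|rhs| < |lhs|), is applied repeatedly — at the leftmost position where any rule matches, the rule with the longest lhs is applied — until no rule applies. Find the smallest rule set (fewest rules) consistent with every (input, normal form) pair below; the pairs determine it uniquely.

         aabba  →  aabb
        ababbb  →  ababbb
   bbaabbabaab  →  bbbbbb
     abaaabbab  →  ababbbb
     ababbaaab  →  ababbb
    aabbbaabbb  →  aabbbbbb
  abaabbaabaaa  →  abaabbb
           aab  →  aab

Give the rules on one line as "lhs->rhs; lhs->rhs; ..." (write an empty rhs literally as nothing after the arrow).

aaa->ab; bba->bb

  | aabba => aabb
  | ababbb
  | bbaabbabaab => bbabbabaab => bbbbabaab => bbbbbaab => bbbbbab => bbbbbb
  | abaaabbab => ababbbab => ababbbb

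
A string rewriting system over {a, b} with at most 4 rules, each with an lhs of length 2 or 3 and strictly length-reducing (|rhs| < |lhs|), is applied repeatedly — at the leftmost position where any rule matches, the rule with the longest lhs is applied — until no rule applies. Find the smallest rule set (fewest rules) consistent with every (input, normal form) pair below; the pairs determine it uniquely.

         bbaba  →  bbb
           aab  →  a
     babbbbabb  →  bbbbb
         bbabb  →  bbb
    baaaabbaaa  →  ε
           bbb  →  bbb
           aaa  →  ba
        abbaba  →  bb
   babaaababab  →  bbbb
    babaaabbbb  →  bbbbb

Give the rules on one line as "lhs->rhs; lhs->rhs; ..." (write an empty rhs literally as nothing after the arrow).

  | bbaba => bbb
  | aab => a
  | babbbbabb => bbbbabb => bbbbb
  | bbabb => bbb

aaa->ba; ab->; aba->b; baa->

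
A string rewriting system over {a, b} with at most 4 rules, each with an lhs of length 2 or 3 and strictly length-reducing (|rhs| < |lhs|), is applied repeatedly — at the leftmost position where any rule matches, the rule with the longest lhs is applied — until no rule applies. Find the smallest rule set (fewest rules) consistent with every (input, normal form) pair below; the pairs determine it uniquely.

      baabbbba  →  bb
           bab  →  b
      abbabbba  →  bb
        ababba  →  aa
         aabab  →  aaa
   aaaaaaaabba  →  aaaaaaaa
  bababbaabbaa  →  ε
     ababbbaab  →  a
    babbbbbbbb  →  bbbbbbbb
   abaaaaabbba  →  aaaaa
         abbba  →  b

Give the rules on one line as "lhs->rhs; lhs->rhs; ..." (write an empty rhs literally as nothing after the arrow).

  | baabbbba => abbbba => bbba => bb
  | bab => b
  | abbabbba => babbba => bbba => bb
  | ababba => aabba => aba => aa

ab->a; abb->b; ba->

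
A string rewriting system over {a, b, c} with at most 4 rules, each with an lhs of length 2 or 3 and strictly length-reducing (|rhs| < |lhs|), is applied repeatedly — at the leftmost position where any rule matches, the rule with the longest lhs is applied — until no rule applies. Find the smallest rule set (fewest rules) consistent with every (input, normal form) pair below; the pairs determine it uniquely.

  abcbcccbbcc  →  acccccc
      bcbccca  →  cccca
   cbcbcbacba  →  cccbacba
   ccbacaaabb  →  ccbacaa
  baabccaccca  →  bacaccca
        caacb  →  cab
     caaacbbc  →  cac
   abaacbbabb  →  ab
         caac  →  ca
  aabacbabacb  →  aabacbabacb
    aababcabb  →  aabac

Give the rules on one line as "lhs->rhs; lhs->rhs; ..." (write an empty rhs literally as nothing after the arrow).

aac->a; abb->; bc->c

  | abcbcccbbcc => acbcccbbcc => accccbbcc => accccbcc => acccccc
  | bcbccca => cbccca => cccca
  | cbcbcbacba => ccbcbacba => cccbacba
  | ccbacaaabb => ccbacaa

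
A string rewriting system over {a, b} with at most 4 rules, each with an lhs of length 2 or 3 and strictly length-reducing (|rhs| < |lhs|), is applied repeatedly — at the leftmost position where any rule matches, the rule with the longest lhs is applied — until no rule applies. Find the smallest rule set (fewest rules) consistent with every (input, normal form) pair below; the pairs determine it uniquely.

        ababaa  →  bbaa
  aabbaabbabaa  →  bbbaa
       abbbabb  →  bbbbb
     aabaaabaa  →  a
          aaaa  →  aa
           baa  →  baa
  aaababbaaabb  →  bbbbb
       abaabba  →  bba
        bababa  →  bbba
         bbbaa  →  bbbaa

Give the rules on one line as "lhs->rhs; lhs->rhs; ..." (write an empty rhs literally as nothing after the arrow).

aaa->a; aab->a; ab->b

  | ababaa => babaa => bbaa
  | aabbaabbabaa => abaabbabaa => baabbabaa => bababaa => bbabaa => bbbaa
  | abbbabb => bbbabb => bbbbb
  | aabaaabaa => aaaabaa => aabaa => aaa => a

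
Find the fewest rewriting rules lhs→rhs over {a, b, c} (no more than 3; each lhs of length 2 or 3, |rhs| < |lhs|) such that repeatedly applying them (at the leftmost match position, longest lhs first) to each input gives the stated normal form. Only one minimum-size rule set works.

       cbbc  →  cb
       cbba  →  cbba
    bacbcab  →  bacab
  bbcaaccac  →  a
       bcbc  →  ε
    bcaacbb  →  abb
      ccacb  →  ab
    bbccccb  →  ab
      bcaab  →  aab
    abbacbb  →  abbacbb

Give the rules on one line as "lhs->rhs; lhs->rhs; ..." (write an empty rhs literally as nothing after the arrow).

aac->cc; bc->; cc->a

  | cbbc => cb
  | cbba
  | bacbcab => bacab
  | bbcaaccac => baaccac => bcccac => ccac => aac => cc => a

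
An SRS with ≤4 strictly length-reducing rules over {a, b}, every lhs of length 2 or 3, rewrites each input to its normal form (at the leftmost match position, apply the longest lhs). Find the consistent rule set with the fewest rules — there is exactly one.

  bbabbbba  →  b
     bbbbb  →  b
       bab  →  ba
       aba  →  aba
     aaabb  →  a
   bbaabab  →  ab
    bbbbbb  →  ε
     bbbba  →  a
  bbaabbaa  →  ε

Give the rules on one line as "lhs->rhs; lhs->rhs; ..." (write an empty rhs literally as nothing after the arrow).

aa->b; aaa->a; bab->ba; bb->

  | bbabbbba => abbbba => abba => aa => b
  | bbbbb => bbb => b
  | bab => ba
  | aba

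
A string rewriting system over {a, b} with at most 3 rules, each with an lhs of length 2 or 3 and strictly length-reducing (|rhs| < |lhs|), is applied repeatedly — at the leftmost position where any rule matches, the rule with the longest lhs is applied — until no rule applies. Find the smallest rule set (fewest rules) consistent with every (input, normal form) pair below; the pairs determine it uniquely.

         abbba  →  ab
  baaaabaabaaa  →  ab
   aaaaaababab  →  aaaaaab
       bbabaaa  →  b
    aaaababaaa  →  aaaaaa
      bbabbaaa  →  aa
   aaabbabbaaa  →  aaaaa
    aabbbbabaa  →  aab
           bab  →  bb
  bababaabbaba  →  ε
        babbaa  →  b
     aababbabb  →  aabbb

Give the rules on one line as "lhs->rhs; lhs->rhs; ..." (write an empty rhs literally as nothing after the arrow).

  | abbba => ab
  | baaaabaabaaa => baaabaabaaa => baabaabaaa => babaabaaa => bbaabaaa => abaaa => abaa => aba => ab
  | aaaaaababab => aaaaaabbab => aaaaaab
  | bbabaaa => baaa => baa => ba => b

ba->b; bba->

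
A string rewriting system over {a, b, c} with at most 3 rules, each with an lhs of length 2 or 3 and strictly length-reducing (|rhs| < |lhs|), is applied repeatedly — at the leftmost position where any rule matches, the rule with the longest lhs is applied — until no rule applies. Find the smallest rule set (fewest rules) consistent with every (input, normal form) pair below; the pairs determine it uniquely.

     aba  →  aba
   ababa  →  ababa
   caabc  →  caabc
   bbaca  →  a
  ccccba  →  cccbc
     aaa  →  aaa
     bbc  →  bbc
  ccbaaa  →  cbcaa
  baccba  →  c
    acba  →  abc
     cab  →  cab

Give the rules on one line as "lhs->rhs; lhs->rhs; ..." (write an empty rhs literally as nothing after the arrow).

  | aba
  | ababa
  | caabc
  | bbaca => bbba => a

bac->bb; bbb->; cba->bc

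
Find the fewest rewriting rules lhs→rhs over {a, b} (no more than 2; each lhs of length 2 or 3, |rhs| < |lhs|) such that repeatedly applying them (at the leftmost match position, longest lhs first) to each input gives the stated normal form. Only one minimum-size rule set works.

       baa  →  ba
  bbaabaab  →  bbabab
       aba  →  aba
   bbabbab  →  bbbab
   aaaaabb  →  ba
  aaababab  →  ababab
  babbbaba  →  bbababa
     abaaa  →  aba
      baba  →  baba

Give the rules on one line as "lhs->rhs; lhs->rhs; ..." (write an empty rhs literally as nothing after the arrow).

  | baa => ba
  | bbaabaab => bbabaab => bbabab
  | aba
  | bbabbab => bbbaab => bbbab

aa->a; abb->ba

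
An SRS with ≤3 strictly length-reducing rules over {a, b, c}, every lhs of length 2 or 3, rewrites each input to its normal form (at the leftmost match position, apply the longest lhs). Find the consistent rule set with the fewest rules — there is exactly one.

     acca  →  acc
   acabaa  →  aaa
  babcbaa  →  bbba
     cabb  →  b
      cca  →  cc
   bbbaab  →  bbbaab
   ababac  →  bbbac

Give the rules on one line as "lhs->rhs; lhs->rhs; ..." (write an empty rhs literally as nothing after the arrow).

  | acca => acc
  | acabaa => acbaa => aaa
  | babcbaa => babaa => bbba
  | cabb => cbb => b

aba->bb; ca->c; cb->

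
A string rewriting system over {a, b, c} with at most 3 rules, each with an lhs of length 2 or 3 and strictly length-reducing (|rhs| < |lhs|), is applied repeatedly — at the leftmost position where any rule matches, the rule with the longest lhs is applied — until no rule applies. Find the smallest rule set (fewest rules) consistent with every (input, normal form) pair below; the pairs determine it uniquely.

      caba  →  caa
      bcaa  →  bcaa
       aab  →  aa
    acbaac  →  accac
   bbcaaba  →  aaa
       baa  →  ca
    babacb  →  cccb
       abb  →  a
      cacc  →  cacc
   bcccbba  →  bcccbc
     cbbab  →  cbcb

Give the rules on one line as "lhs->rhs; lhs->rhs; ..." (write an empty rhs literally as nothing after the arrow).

ab->a; ba->c; bbc->

  | caba => caa
  | bcaa
  | aab => aa
  | acbaac => accac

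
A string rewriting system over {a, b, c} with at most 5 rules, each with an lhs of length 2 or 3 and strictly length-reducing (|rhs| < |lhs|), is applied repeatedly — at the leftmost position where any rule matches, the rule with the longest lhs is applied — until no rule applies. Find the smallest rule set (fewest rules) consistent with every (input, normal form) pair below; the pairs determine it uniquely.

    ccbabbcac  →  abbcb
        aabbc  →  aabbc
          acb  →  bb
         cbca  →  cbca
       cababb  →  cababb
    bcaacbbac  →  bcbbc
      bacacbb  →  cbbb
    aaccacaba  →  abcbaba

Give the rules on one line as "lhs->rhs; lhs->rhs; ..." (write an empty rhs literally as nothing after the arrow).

ac->b; bac->c; caa->ca; ccb->

  | ccbabbcac => abbcac => abbcb
  | aabbc
  | acb => bb
  | cbca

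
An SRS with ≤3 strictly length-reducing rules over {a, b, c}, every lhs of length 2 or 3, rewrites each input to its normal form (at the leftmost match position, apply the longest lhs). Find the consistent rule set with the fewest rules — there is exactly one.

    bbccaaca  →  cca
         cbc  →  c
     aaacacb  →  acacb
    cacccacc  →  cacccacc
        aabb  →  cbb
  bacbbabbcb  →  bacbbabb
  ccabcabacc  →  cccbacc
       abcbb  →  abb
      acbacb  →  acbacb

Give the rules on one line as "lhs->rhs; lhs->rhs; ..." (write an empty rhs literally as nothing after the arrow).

aa->c; aaa->a; bc->

  | bbccaaca => bcaaca => aaca => cca
  | cbc => c
  | aaacacb => acacb
  | cacccacc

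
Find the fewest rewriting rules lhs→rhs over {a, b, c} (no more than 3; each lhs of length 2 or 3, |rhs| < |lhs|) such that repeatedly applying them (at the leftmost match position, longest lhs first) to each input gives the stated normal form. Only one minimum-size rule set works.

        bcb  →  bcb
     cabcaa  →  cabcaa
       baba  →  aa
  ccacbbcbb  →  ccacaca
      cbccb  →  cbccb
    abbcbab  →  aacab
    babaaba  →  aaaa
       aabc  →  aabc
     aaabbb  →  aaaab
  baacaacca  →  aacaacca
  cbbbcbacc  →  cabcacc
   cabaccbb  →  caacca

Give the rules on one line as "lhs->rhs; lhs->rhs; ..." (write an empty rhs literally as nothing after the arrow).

ba->a; bb->a

  | bcb
  | cabcaa
  | baba => aba => aa
  | ccacbbcbb => ccacacbb => ccacaca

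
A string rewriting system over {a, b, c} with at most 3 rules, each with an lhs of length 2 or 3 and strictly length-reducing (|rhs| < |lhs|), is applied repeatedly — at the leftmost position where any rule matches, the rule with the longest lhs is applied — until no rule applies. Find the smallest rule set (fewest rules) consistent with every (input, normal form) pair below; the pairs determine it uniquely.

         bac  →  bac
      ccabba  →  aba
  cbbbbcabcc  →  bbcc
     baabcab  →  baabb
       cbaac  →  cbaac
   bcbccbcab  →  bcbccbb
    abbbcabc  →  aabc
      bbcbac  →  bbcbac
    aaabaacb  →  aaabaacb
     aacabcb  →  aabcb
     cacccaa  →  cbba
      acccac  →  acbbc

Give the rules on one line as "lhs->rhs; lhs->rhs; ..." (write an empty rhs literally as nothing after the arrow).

bbb->a; ca->; cca->bb

  | bac
  | ccabba => bbbba => aba
  | cbbbbcabcc => cabcabcc => bcabcc => bbcc
  | baabcab => baabb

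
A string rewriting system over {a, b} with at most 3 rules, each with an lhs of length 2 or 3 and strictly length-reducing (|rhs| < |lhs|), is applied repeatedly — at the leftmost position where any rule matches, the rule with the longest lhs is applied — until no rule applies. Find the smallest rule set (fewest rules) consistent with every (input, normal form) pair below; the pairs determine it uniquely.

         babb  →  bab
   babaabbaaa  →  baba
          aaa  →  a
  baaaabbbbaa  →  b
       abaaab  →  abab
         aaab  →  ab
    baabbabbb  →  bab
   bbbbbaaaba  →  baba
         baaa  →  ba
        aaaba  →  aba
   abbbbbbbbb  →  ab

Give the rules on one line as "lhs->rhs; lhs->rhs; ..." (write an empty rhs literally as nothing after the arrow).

  | babb => bab
  | babaabbaaa => babbbaaa => babbaaa => babaaa => baba
  | aaa => a
  | baaaabbbbaa => baabbbbaa => bbbbbaa => bbbbaa => bbbaa => bbaa => baa => b

aa->; bb->b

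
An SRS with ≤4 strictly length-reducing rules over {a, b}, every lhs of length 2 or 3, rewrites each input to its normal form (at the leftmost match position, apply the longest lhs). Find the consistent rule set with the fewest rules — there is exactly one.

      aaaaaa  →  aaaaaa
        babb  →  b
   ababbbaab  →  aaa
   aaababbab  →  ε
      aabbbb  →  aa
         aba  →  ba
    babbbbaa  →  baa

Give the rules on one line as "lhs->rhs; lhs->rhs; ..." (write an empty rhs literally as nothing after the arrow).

  | aaaaaa
  | babb => b
  | ababbbaab => babbbaab => bbaab => aaab => aaa
  | aaababbab => aababbab => ababbab => babbab => bab => ε

ab->a; aba->ba; bab->; bb->a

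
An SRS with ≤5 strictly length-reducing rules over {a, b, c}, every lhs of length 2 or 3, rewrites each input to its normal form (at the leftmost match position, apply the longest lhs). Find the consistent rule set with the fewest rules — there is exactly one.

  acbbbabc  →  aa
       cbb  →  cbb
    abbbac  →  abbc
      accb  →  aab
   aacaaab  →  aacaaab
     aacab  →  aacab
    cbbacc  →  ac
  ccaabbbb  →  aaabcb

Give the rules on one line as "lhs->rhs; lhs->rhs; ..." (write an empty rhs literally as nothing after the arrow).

ba->c; bbb->bc; bca->bb; cc->a

  | acbbbabc => acbcabc => acbbbc => acbcc => acba => acc => aa
  | cbb
  | abbbac => abcac => abbc
  | accb => aab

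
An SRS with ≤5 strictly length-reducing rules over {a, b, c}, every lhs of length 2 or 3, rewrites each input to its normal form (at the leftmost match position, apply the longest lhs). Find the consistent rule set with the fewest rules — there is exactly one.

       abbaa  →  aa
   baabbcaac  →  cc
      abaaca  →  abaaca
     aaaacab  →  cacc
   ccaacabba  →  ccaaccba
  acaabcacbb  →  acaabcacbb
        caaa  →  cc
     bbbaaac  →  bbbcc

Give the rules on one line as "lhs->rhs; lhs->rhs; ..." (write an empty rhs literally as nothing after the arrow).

  | abbaa => aa
  | baabbcaac => bacaac => aaac => cc
  | abaaca
  | aaaacab => cacab => cacc

aaa->c; abb->; bac->a; cab->cc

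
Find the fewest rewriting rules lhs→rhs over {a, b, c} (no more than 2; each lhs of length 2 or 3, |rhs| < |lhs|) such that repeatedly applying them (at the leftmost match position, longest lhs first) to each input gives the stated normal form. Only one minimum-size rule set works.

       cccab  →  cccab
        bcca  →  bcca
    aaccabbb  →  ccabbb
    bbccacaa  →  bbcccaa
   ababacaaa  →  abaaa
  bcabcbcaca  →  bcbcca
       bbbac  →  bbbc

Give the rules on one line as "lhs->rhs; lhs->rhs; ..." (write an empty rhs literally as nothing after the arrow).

  | cccab
  | bcca
  | aaccabbb => accabbb => ccabbb
  | bbccacaa => bbcccaa

abc->; ac->c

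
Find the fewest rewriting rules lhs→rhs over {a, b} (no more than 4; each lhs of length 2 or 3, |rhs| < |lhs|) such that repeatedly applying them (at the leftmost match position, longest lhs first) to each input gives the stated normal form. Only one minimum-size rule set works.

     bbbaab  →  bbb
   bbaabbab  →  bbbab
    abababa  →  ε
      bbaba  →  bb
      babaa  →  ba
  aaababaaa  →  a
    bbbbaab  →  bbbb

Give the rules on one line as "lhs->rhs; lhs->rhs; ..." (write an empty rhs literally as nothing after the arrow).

aa->; aab->; aba->aa

  | bbbaab => bbb
  | bbaabbab => bbbab
  | abababa => aababa => aba => aa => ε
  | bbaba => bbaa => bb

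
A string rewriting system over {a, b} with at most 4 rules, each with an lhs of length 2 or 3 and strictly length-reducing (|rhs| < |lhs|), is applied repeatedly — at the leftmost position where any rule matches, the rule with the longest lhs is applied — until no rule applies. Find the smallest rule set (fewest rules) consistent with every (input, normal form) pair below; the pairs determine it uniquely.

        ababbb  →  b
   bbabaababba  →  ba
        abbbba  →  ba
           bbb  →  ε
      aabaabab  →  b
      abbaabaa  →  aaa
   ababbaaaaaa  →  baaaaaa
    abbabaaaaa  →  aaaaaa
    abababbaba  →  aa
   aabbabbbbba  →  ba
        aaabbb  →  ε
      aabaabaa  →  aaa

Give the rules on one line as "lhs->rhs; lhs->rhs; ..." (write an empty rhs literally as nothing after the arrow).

ab->b; bab->a; bb->b; bbb->

  | ababbb => babbb => abb => bb => b
  | bbabaababba => babaababba => aaababba => aababba => ababba => babba => aba => ba
  | abbbba => bbbba => ba
  | bbb => ε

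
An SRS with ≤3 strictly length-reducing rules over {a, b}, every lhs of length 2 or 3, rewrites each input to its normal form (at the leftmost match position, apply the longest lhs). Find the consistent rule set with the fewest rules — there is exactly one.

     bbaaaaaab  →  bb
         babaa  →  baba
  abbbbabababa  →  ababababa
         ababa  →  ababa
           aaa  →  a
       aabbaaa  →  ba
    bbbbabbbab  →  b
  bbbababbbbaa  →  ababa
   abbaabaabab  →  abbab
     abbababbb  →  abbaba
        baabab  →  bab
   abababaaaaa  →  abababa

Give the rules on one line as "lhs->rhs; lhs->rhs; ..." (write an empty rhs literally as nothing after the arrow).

aa->a; aab->; bbb->

  | bbaaaaaab => bbaaaaab => bbaaaab => bbaaab => bbaab => bb
  | babaa => baba
  | abbbbabababa => ababababa
  | ababa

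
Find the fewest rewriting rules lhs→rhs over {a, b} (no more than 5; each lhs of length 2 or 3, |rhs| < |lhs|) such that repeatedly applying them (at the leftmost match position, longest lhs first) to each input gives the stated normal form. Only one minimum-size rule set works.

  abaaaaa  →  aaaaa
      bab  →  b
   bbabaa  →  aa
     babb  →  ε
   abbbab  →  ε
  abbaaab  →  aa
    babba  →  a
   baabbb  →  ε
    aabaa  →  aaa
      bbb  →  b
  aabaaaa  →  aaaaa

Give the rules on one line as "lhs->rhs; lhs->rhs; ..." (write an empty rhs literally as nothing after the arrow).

  | abaaaaa => aaaaa
  | bab => b
  | bbabaa => abaa => aa
  | babb => bb => ε

ab->; abb->ab; ba->; bb->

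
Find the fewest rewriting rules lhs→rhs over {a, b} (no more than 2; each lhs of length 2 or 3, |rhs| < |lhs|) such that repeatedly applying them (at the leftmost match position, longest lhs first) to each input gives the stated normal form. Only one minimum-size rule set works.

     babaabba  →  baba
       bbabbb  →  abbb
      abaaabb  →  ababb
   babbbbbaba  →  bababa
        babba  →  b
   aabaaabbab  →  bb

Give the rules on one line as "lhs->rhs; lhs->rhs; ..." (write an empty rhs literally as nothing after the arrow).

  | babaabba => babbba => baba
  | bbabbb => abbb
  | abaaabb => ababb
  | babbbbbaba => babbbaba => bababa

aa->; bba->a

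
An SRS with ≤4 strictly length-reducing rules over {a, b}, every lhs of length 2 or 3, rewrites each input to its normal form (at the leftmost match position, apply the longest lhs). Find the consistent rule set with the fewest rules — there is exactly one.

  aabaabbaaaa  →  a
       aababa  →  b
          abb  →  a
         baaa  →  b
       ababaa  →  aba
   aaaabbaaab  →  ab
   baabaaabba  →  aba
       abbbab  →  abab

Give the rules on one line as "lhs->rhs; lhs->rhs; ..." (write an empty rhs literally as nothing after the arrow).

  | aabaabbaaaa => bbaabbaaaa => aaabbaaaa => babbaaaa => baaaaa => bbaaa => aaaa => baa => bb => a
  | aababa => bbaba => aaba => bba => aa => b
  | abb => a
  | baaa => bba => aa => b

aa->b; abb->a; bb->a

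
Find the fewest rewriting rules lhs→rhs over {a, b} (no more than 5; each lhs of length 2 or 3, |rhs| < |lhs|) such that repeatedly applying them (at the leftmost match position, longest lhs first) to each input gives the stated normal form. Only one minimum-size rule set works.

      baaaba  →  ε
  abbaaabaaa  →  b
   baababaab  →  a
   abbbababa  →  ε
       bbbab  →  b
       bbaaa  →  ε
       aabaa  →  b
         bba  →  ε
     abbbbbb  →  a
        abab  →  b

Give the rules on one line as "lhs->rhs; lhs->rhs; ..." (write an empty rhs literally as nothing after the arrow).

  | baaaba => baaba => baba => bba => aa => ε
  | abbaaabaaa => abaaabaaa => aaaabaaa => aabaaa => baaa => baa => ba => b
  | baababaab => bababaab => bbabaab => aabaab => baab => bab => bb => a
  | abbbababa => abbababa => abababa => aababa => baba => bba => aa => ε

aa->; ab->a; ba->b; bb->a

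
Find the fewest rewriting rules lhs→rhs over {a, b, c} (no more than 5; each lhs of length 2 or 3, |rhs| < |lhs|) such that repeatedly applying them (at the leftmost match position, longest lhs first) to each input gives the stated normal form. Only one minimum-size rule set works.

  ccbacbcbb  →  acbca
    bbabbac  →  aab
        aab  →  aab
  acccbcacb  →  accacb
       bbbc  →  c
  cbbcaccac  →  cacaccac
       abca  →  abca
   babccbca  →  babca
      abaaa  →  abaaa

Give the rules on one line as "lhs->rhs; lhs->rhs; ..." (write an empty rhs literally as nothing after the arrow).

aac->b; bb->a; bbb->; ccb->

  | ccbacbcbb => acbcbb => acbca
  | bbabbac => aabbac => aaaac => aab
  | aab
  | acccbcacb => accacb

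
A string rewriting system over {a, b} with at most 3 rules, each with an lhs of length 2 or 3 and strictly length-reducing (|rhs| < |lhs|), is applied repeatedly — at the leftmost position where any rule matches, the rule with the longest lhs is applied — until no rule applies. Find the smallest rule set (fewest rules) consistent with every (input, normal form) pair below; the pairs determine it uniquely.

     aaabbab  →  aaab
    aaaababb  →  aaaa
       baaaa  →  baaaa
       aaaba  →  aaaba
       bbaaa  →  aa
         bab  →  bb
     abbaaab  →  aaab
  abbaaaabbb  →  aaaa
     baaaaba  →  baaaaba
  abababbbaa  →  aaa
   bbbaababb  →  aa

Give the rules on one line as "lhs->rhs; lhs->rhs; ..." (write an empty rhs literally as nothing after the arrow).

  | aaabbab => aaab
  | aaaababb => aaaabbb => aaaa
  | baaaa
  | aaaba

bab->bb; bba->; bbb->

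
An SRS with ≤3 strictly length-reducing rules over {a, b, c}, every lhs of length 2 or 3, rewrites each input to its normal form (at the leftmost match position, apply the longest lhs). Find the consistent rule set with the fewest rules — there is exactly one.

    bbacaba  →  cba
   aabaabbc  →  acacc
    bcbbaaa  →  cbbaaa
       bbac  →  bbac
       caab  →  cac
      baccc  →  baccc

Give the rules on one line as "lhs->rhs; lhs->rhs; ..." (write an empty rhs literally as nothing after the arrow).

  | bbacaba => bbabba => bbcba => bcba => cba
  | aabaabbc => acaabbc => acacbc => acacc
  | bcbbaaa => cbbaaa
  | bbac

ab->c; bc->c; cab->bb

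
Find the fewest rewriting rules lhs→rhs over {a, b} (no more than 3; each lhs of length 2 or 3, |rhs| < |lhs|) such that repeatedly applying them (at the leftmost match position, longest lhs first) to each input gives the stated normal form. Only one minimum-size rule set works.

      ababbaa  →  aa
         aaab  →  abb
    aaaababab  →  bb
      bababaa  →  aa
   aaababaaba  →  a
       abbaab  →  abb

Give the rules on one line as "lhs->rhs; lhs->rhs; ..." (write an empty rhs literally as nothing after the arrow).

  | ababbaa => aabbaa => bbbaa => bbaa => baa => aa
  | aaab => abb
  | aaaababab => aabbabab => bbbabab => bbabab => babab => abab => aab => bb
  | bababaa => ababaa => aabaa => bbaa => baa => aa

aab->bb; ba->a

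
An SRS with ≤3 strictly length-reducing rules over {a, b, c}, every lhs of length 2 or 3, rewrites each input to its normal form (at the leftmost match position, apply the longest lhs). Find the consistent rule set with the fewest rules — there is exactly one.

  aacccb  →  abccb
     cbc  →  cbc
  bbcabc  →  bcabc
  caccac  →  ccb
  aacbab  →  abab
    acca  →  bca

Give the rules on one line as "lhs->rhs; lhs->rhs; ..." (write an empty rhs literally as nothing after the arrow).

  | aacccb => abccb
  | cbc
  | bbcabc => bcabc
  | caccac => cbcac => cbcb => ccb

ac->b; bb->b; bcb->cb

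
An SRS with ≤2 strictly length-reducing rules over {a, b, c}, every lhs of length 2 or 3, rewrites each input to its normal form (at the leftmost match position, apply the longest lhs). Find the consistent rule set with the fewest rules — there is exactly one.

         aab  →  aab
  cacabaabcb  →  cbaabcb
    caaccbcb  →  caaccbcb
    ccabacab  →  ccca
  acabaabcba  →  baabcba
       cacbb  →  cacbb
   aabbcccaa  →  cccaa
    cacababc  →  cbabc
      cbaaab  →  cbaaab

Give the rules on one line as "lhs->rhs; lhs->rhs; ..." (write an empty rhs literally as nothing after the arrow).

  | aab
  | cacabaabcb => cbaabcb
  | caaccbcb
  | ccabacab => ccabb => ccca

abb->ca; aca->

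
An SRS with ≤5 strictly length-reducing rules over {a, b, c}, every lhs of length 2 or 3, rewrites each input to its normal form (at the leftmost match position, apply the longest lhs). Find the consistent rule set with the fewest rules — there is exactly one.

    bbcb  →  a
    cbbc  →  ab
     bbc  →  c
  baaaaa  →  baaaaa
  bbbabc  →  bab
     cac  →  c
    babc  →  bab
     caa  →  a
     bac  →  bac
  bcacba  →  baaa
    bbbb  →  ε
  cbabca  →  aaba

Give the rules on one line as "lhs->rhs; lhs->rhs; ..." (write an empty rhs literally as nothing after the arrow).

bb->; bc->b; ca->; cb->a

  | bbcb => cb => a
  | cbbc => abc => ab
  | bbc => c
  | baaaaa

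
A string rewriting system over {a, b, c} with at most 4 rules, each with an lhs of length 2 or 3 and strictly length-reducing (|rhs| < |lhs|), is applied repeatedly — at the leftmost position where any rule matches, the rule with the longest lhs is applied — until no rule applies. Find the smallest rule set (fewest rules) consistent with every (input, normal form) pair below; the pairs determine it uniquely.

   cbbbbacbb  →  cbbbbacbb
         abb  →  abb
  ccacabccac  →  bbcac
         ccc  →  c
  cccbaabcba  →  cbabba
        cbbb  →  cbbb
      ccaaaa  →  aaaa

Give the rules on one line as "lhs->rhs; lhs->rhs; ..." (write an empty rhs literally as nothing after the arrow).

abc->b; aca->ba; cc->

  | cbbbbacbb
  | abb
  | ccacabccac => acabccac => babccac => bbcac
  | ccc => c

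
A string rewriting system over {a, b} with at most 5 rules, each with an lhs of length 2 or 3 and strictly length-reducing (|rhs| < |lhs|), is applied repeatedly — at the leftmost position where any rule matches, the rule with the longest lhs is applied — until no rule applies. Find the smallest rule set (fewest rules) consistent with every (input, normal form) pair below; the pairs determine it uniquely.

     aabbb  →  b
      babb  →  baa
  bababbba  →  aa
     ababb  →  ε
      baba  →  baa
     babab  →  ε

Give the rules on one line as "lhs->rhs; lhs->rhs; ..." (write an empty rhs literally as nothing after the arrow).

aab->bb; aba->aa; bb->a; bbb->

  | aabbb => bbbb => b
  | babb => baa
  | bababbba => baabbba => bbbbba => bba => aa
  | ababb => aabb => bbb => ε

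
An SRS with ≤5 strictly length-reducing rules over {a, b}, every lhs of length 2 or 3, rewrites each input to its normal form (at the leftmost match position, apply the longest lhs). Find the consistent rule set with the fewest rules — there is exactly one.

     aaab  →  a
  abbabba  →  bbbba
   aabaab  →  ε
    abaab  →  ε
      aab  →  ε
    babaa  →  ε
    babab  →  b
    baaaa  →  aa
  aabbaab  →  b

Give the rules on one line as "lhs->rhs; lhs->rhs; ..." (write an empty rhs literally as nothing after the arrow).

  | aaab => a
  | abbabba => bbabba => bbbba
  | aabaab => aab => ε
  | abaab => aab => ε

aab->; ab->; abb->bb; baa->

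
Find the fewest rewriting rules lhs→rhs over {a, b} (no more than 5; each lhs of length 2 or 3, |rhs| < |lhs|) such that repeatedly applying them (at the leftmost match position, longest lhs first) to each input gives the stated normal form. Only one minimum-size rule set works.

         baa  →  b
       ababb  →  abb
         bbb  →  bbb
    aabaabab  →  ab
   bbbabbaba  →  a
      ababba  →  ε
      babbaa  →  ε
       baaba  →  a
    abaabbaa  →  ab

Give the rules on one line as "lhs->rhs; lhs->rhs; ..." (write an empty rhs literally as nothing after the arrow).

aa->; ba->; baa->b; bba->a

  | baa => b
  | ababb => abb
  | bbb
  | aabaabab => baabab => bbab => ab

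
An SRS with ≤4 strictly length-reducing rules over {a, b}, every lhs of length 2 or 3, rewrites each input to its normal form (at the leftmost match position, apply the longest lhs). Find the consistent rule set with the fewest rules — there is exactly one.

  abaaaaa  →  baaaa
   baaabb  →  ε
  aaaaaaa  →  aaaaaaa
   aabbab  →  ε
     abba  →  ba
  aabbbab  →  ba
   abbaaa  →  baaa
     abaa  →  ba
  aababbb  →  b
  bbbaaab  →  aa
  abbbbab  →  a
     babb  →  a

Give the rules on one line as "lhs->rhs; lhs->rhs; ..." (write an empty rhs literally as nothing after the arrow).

aab->ba; ab->; aba->b; bb->a

  | abaaaaa => baaaa
  | baaabb => babab => bbb => ab => ε
  | aaaaaaa
  | aabbab => babab => bbb => ab => ε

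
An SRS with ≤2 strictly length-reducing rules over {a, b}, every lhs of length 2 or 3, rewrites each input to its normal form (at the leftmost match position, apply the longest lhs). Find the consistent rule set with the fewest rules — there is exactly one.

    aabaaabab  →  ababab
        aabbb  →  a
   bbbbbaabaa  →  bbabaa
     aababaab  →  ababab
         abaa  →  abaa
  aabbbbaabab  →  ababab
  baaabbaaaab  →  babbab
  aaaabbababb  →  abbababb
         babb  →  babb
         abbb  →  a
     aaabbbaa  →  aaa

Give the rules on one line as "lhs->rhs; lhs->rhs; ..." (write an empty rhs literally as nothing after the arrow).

aab->ab; bbb->

  | aabaaabab => abaaabab => abaabab => ababab
  | aabbb => abbb => a
  | bbbbbaabaa => bbaabaa => bbabaa
  | aababaab => ababaab => ababab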